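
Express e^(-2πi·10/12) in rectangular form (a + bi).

ω_12^10 = e^(-2πi·10/12)
= cos(-2π·10/12) + i·sin(-2π·10/12)
= cos(-20π/12) + i·sin(-20π/12)

ω_12^10 = cos(-20π/12) + i·sin(-20π/12) = 0.5000+0.8660i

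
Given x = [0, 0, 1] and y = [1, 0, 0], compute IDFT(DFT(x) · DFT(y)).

(x ⊛ y)[n] = Σ(m=0 to 2) x[m] · y[(n-m) mod 3]

Computing each output sample:
(x ⊛ y)[0] = 0
(x ⊛ y)[1] = 0
(x ⊛ y)[2] = 1

x ⊛ y = [0, 0, 1]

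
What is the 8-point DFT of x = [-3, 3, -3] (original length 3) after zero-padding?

Original 3-point DFT: [-3, -3.0000-5.1962i, -3.0000+5.1962i]
Zero-padded 8-point DFT provides frequency interpolation.

DFT_8([x, 0, ...]) = [-3, -0.8787+0.8787i, -3i, -5.1213-5.1213i, -9, -5.1213+5.1213i, 3i, -0.8787-0.8787i]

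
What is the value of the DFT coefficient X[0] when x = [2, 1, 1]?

X[0] = Σ(n=0 to 2) x[n] · ω_3^0 = Σ x[n]
= (2) + (1) + (1)

X[0] = 4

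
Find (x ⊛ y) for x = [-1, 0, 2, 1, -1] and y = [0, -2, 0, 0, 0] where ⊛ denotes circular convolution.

(x ⊛ y)[n] = Σ(m=0 to 4) x[m] · y[(n-m) mod 5]

Computing each output sample:
(x ⊛ y)[0] = 2
(x ⊛ y)[1] = 2
(x ⊛ y)[2] = 0
(x ⊛ y)[3] = -4
(x ⊛ y)[4] = -2

x ⊛ y = [2, 2, 0, -4, -2]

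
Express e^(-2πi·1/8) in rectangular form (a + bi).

ω_8^1 = e^(-2πi·1/8)
= cos(-2π·1/8) + i·sin(-2π·1/8)
= cos(-2π/8) + i·sin(-2π/8)

ω_8^1 = cos(-2π/8) + i·sin(-2π/8) = 0.7071-0.7071i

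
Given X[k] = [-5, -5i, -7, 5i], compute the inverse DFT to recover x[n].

x[n] = (1/4) Σ(k=0 to 3) X[k] · e^(2πikn/4)

Computing each x[n]:
x[0] = -3
x[1] = 3
x[2] = -3
x[3] = -2

x = [-3, 3, -3, -2]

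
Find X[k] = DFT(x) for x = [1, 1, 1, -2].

X[k] = Σ(n=0 to 3) x[n] · ω_4^(nk)
where ω_4 = e^(-2πi/4)

Computing each X[k]:
X[0] = 1
X[1] = -3i
X[2] = 3
X[3] = 3i

X = [1, -3i, 3, 3i]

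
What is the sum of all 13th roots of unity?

Sum of all nth roots of unity equals 0 for n > 1 (geometric series with r ≠ 1).

0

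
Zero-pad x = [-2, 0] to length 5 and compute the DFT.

Original 2-point DFT: [-2, -2]
Zero-padded 5-point DFT provides frequency interpolation.

DFT_5([x, 0, ...]) = [-2, -2, -2, -2, -2]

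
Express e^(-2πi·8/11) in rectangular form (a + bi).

ω_11^8 = e^(-2πi·8/11)
= cos(-2π·8/11) + i·sin(-2π·8/11)
= cos(-16π/11) + i·sin(-16π/11)

ω_11^8 = cos(-16π/11) + i·sin(-16π/11) = -0.1423+0.9898i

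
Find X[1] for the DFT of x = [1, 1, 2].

X[1] = Σ(n=0 to 2) x[n] · ω_3^(1n) where ω_3 = e^(-2πi/3)
= (1)·ω_3^0 + (1)·ω_3^1 + (2)·ω_3^2

X[1] = -0.5000+0.8660i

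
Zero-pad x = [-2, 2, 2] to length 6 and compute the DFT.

Original 3-point DFT: [2, -4, -4]
Zero-padded 6-point DFT provides frequency interpolation.

DFT_6([x, 0, ...]) = [2, -2.0000-3.4641i, -4, -2, -4, -2.0000+3.4641i]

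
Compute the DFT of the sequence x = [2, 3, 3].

X[k] = Σ(n=0 to 2) x[n] · ω_3^(nk)
where ω_3 = e^(-2πi/3)

Computing each X[k]:
X[0] = 8
X[1] = -1
X[2] = -1

X = [8, -1, -1]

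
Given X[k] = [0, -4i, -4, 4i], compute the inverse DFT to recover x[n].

x[n] = (1/4) Σ(k=0 to 3) X[k] · e^(2πikn/4)

Computing each x[n]:
x[0] = -1
x[1] = 3
x[2] = -1
x[3] = -1

x = [-1, 3, -1, -1]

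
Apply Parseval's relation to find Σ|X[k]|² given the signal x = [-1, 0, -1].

Parseval: Σ|x[n]|² = (1/N)Σ|X[k]|², so Σ|X[k]|² = N·Σ|x[n]|² = 3·2.0000

Σ|X[k]|² = N·Σ|x[n]|² = 3·2.0000 = 6.0000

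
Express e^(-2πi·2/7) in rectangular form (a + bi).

ω_7^2 = e^(-2πi·2/7)
= cos(-2π·2/7) + i·sin(-2π·2/7)
= cos(-4π/7) + i·sin(-4π/7)

ω_7^2 = cos(-4π/7) + i·sin(-4π/7) = -0.2225-0.9749i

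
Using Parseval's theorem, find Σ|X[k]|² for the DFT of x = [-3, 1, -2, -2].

Parseval: Σ|x[n]|² = (1/N)Σ|X[k]|², so Σ|X[k]|² = N·Σ|x[n]|² = 4·18.0000

Σ|X[k]|² = N·Σ|x[n]|² = 4·18.0000 = 72.0000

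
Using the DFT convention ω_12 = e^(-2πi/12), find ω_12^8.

ω_12^8 = e^(-2πi·8/12)
= cos(-2π·8/12) + i·sin(-2π·8/12)
= cos(-16π/12) + i·sin(-16π/12)

ω_12^8 = cos(-16π/12) + i·sin(-16π/12) = -0.5000+0.8660i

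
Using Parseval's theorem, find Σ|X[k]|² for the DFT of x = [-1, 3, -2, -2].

Parseval: Σ|x[n]|² = (1/N)Σ|X[k]|², so Σ|X[k]|² = N·Σ|x[n]|² = 4·18.0000

Σ|X[k]|² = N·Σ|x[n]|² = 4·18.0000 = 72.0000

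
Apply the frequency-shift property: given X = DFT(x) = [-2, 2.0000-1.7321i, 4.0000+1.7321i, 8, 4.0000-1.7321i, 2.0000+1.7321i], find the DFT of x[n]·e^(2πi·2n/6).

Modulation property: DFT(ω_6^(-2n)·x[n]) = X[(k-2) mod 6], so circularly shift X by 2 positions.

X[k-2] = [4.0000-1.7321i, 2.0000+1.7321i, -2, 2.0000-1.7321i, 4.0000+1.7321i, 8]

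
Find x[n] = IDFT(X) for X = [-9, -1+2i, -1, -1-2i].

x[n] = (1/4) Σ(k=0 to 3) X[k] · e^(2πikn/4)

Computing each x[n]:
x[0] = -3
x[1] = -3
x[2] = -2
x[3] = -1

x = [-3, -3, -2, -1]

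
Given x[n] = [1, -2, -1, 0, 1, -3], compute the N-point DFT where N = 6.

X[k] = Σ(n=0 to 5) x[n] · ω_6^(nk)
where ω_6 = e^(-2πi/6)

Computing each X[k]:
X[0] = -4
X[1] = -1.5000+0.8660i
X[2] = 3.5000-2.5981i
X[3] = 6
X[4] = 3.5000+2.5981i
X[5] = -1.5000-0.8660i

X = [-4, -1.5000+0.8660i, 3.5000-2.5981i, 6, 3.5000+2.5981i, -1.5000-0.8660i]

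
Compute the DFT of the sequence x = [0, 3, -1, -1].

X[k] = Σ(n=0 to 3) x[n] · ω_4^(nk)
where ω_4 = e^(-2πi/4)

Computing each X[k]:
X[0] = 1
X[1] = 1-4i
X[2] = -3
X[3] = 1+4i

X = [1, 1-4i, -3, 1+4i]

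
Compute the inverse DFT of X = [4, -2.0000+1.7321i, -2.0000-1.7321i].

x[n] = (1/3) Σ(k=0 to 2) X[k] · e^(2πikn/3)

Computing each x[n]:
x[0] = 0
x[1] = 1
x[2] = 3

x = [0, 1, 3]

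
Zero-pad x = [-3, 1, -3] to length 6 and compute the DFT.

Original 3-point DFT: [-5, -2.0000-3.4641i, -2.0000+3.4641i]
Zero-padded 6-point DFT provides frequency interpolation.

DFT_6([x, 0, ...]) = [-5, -1.0000+1.7321i, -2.0000-3.4641i, -7, -2.0000+3.4641i, -1.0000-1.7321i]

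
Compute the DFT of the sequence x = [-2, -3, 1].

X[k] = Σ(n=0 to 2) x[n] · ω_3^(nk)
where ω_3 = e^(-2πi/3)

Computing each X[k]:
X[0] = -4
X[1] = -1.0000+3.4641i
X[2] = -1.0000-3.4641i

X = [-4, -1.0000+3.4641i, -1.0000-3.4641i]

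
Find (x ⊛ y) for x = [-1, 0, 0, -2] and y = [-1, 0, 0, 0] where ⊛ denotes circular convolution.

(x ⊛ y)[n] = Σ(m=0 to 3) x[m] · y[(n-m) mod 4]

Computing each output sample:
(x ⊛ y)[0] = 1
(x ⊛ y)[1] = 0
(x ⊛ y)[2] = 0
(x ⊛ y)[3] = 2

x ⊛ y = [1, 0, 0, 2]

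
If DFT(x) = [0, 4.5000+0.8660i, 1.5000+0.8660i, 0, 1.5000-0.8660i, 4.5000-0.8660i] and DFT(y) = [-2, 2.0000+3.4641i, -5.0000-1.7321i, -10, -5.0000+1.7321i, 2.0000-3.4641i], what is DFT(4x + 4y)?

By linearity: DFT(4x + 4y) = 4·DFT(x) + 4·DFT(y)
= 4·[0, 4.5000+0.8660i, 1.5000+0.8660i, 0, 1.5000-0.8660i, 4.5000-0.8660i] + 4·[-2, 2.0000+3.4641i, -5.0000-1.7321i, -10, -5.0000+1.7321i, 2.0000-3.4641i]

Computing element-wise:
Z[0] = 4·(0) + 4·(-2) = -8
Z[1] = 4·(4.5000+0.8660i) + 4·(2.0000+3.4641i) = 26.0000+17.3204i
Z[2] = 4·(1.5000+0.8660i) + 4·(-5.0000-1.7321i) = -14.0000-3.4644i
Z[3] = 4·(0) + 4·(-10) = -40
Z[4] = 4·(1.5000-0.8660i) + 4·(-5.0000+1.7321i) = -14.0000+3.4644i
Z[5] = 4·(4.5000-0.8660i) + 4·(2.0000-3.4641i) = 26.0000-17.3204i

DFT(4x + 4y) = 4·X + 4·Y = [-8, 26.0000+17.3204i, -14.0000-3.4644i, -40, -14.0000+3.4644i, 26.0000-17.3204i]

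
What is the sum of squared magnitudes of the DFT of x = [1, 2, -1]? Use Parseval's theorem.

Parseval: Σ|x[n]|² = (1/N)Σ|X[k]|², so Σ|X[k]|² = N·Σ|x[n]|² = 3·6.0000

Σ|X[k]|² = N·Σ|x[n]|² = 3·6.0000 = 18.0000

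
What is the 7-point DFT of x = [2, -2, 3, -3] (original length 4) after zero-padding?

Original 4-point DFT: [0, -1-1i, 10, -1+1i]
Zero-padded 7-point DFT provides frequency interpolation.

DFT_7([x, 0, ...]) = [0, 2.7884-0.0595i, -2.1283+0.9060i, 6.3400+6.1380i, 6.3400-6.1380i, -2.1283-0.9060i, 2.7884+0.0595i]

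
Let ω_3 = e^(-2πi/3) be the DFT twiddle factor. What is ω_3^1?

ω_3^1 = e^(-2πi·1/3)
= cos(-2π·1/3) + i·sin(-2π·1/3)
= cos(-2π/3) + i·sin(-2π/3)

ω_3^1 = cos(-2π/3) + i·sin(-2π/3) = -0.5000-0.8660i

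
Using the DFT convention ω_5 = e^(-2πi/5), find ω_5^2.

ω_5^2 = e^(-2πi·2/5)
= cos(-2π·2/5) + i·sin(-2π·2/5)
= cos(-4π/5) + i·sin(-4π/5)

ω_5^2 = cos(-4π/5) + i·sin(-4π/5) = -0.8090-0.5878i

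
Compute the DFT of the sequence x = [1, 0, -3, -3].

X[k] = Σ(n=0 to 3) x[n] · ω_4^(nk)
where ω_4 = e^(-2πi/4)

Computing each X[k]:
X[0] = -5
X[1] = 4-3i
X[2] = 1
X[3] = 4+3i

X = [-5, 4-3i, 1, 4+3i]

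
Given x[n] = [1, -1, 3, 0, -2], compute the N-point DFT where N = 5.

X[k] = Σ(n=0 to 4) x[n] · ω_5^(nk)
where ω_5 = e^(-2πi/5)

Computing each X[k]:
X[0] = 1
X[1] = -2.3541-2.7144i
X[2] = 4.3541+2.2654i
X[3] = 4.3541-2.2654i
X[4] = -2.3541+2.7144i

X = [1, -2.3541-2.7144i, 4.3541+2.2654i, 4.3541-2.2654i, -2.3541+2.7144i]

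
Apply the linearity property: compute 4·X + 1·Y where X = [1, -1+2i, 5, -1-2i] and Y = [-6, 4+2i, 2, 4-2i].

By linearity: DFT(4x + 1y) = 4·DFT(x) + 1·DFT(y)
= 4·[1, -1+2i, 5, -1-2i] + 1·[-6, 4+2i, 2, 4-2i]

Computing element-wise:
Z[0] = 4·(1) + 1·(-6) = -2
Z[1] = 4·(-1+2i) + 1·(4+2i) = 10i
Z[2] = 4·(5) + 1·(2) = 22
Z[3] = 4·(-1-2i) + 1·(4-2i) = -10i

DFT(4x + 1y) = 4·X + 1·Y = [-2, 10i, 22, -10i]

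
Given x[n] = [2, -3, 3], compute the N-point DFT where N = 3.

X[k] = Σ(n=0 to 2) x[n] · ω_3^(nk)
where ω_3 = e^(-2πi/3)

Computing each X[k]:
X[0] = 2
X[1] = 2.0000+5.1962i
X[2] = 2.0000-5.1962i

X = [2, 2.0000+5.1962i, 2.0000-5.1962i]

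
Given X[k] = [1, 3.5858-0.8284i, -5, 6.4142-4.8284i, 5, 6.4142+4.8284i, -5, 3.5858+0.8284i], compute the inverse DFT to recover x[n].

x[n] = (1/8) Σ(k=0 to 7) X[k] · e^(2πikn/8)

Computing each x[n]:
x[0] = 2
x[1] = 0
x[2] = 1
x[3] = 1
x[4] = -3
x[5] = -1
x[6] = 3
x[7] = -2

x = [2, 0, 1, 1, -3, -1, 3, -2]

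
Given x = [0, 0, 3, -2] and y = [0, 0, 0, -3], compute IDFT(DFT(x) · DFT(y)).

(x ⊛ y)[n] = Σ(m=0 to 3) x[m] · y[(n-m) mod 4]

Computing each output sample:
(x ⊛ y)[0] = 0
(x ⊛ y)[1] = -9
(x ⊛ y)[2] = 6
(x ⊛ y)[3] = 0

x ⊛ y = [0, -9, 6, 0]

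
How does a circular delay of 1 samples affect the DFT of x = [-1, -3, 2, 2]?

Time shift by 1: X_shifted[k] = ω_4^(1k) · X[k]
Shifted x = [2, -1, -3, 2]

DFT(x[n-1]) = [0, 5+3i, -2, 5-3i]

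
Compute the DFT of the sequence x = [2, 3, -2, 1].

X[k] = Σ(n=0 to 3) x[n] · ω_4^(nk)
where ω_4 = e^(-2πi/4)

Computing each X[k]:
X[0] = 4
X[1] = 4-2i
X[2] = -4
X[3] = 4+2i

X = [4, 4-2i, -4, 4+2i]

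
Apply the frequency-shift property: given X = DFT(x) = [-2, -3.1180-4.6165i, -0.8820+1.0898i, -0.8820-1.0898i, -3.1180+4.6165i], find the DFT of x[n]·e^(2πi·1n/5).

Modulation property: DFT(ω_5^(-1n)·x[n]) = X[(k-1) mod 5], so circularly shift X by 1 positions.

X[k-1] = [-3.1180+4.6165i, -2, -3.1180-4.6165i, -0.8820+1.0898i, -0.8820-1.0898i]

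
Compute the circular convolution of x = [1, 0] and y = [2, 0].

(x ⊛ y)[n] = Σ(m=0 to 1) x[m] · y[(n-m) mod 2]

Computing each output sample:
(x ⊛ y)[0] = 2
(x ⊛ y)[1] = 0

x ⊛ y = [2, 0]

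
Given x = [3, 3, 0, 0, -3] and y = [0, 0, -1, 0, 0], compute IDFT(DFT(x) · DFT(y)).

(x ⊛ y)[n] = Σ(m=0 to 4) x[m] · y[(n-m) mod 5]

Computing each output sample:
(x ⊛ y)[0] = 0
(x ⊛ y)[1] = 3
(x ⊛ y)[2] = -3
(x ⊛ y)[3] = -3
(x ⊛ y)[4] = 0

x ⊛ y = [0, 3, -3, -3, 0]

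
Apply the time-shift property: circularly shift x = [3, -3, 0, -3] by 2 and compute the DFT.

Time shift by 2: X_shifted[k] = ω_4^(2k) · X[k]
Shifted x = [0, -3, 3, -3]

DFT(x[n-2]) = [-3, -3, 9, -3]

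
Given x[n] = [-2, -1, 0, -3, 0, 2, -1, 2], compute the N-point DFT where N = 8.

X[k] = Σ(n=0 to 7) x[n] · ω_8^(nk)
where ω_8 = e^(-2πi/8)

Computing each X[k]:
X[0] = -3
X[1] = -0.5858+4.6569i
X[2] = -1-2i
X[3] = -3.4142+6.6569i
X[4] = -3
X[5] = -3.4142-6.6569i
X[6] = -1+2i
X[7] = -0.5858-4.6569i

X = [-3, -0.5858+4.6569i, -1-2i, -3.4142+6.6569i, -3, -3.4142-6.6569i, -1+2i, -0.5858-4.6569i]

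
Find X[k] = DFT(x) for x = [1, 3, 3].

X[k] = Σ(n=0 to 2) x[n] · ω_3^(nk)
where ω_3 = e^(-2πi/3)

Computing each X[k]:
X[0] = 7
X[1] = -2
X[2] = -2

X = [7, -2, -2]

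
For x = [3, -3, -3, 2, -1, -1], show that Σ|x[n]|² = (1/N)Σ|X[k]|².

Time domain:
Σ|x[n]|² = |3|² + |-3|² + |-3|² + |2|² + |-1|² + |-1|² = 33.0000

Frequency domain:
(1/6)Σ|X[k]|² = (1/6)(|-3|² + |1.0000+3.4641i|² + |9|² + |1|² + |9|² + |1.0000-3.4641i|²) = (1/6)·198.0000 = 33.0000

Both sides agree, confirming Parseval's theorem.

Σ|x[n]|² = (1/N)Σ|X[k]|² = 33.0000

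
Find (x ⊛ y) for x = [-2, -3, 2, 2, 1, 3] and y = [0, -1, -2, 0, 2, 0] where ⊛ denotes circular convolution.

(x ⊛ y)[n] = Σ(m=0 to 5) x[m] · y[(n-m) mod 6]

Computing each output sample:
(x ⊛ y)[0] = -1
(x ⊛ y)[1] = 0
(x ⊛ y)[2] = 9
(x ⊛ y)[3] = 10
(x ⊛ y)[4] = -10
(x ⊛ y)[5] = -11

x ⊛ y = [-1, 0, 9, 10, -10, -11]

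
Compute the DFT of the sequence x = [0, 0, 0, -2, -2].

X[k] = Σ(n=0 to 4) x[n] · ω_5^(nk)
where ω_5 = e^(-2πi/5)

Computing each X[k]:
X[0] = -4
X[1] = 1.0000-3.0777i
X[2] = 1.0000+0.7265i
X[3] = 1.0000-0.7265i
X[4] = 1.0000+3.0777i

X = [-4, 1.0000-3.0777i, 1.0000+0.7265i, 1.0000-0.7265i, 1.0000+3.0777i]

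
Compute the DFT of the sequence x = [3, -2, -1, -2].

X[k] = Σ(n=0 to 3) x[n] · ω_4^(nk)
where ω_4 = e^(-2πi/4)

Computing each X[k]:
X[0] = -2
X[1] = 4
X[2] = 6
X[3] = 4

X = [-2, 4, 6, 4]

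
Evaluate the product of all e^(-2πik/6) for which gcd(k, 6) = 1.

The primitive 6th roots of unity are ω_6^k for k coprime to 6: k ∈ {1, 5}
Their product equals the constant term of the cyclotomic polynomial Φ_6(x) up to sign.
For n ≥ 3, the product of all primitive nth roots of unity is 1. (For n=1 it is 1; for n=2 it is -1.)

1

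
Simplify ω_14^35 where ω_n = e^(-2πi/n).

Since ω_14^14 = 1, powers reduce modulo 14.
35 mod 14 = 7
So ω_14^35 = ω_14^7 = e^(-2πi·7/14)

ω_14^35 = ω_14^7 = -1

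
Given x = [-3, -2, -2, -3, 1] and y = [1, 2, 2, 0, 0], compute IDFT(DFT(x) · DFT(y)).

(x ⊛ y)[n] = Σ(m=0 to 4) x[m] · y[(n-m) mod 5]

Computing each output sample:
(x ⊛ y)[0] = -7
(x ⊛ y)[1] = -6
(x ⊛ y)[2] = -12
(x ⊛ y)[3] = -11
(x ⊛ y)[4] = -9

x ⊛ y = [-7, -6, -12, -11, -9]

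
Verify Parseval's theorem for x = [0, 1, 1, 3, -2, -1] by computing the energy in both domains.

Time domain:
Σ|x[n]|² = |0|² + |1|² + |1|² + |3|² + |-2|² + |-1|² = 16.0000

Frequency domain:
(1/6)Σ|X[k]|² = (1/6)(|2|² + |-2.5000-4.3301i|² + |3.5000+0.8660i|² + |-4|² + |3.5000-0.8660i|² + |-2.5000+4.3301i|²) = (1/6)·96.0000 = 16.0000

Both sides agree, confirming Parseval's theorem.

Σ|x[n]|² = (1/N)Σ|X[k]|² = 16.0000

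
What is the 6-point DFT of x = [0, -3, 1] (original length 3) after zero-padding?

Original 3-point DFT: [-2, 1.0000+3.4641i, 1.0000-3.4641i]
Zero-padded 6-point DFT provides frequency interpolation.

DFT_6([x, 0, ...]) = [-2, -2.0000+1.7321i, 1.0000+3.4641i, 4, 1.0000-3.4641i, -2.0000-1.7321i]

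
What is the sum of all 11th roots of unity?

Sum of all nth roots of unity equals 0 for n > 1 (geometric series with r ≠ 1).

0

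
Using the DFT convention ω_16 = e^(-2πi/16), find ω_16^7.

ω_16^7 = e^(-2πi·7/16)
= cos(-2π·7/16) + i·sin(-2π·7/16)
= cos(-14π/16) + i·sin(-14π/16)

ω_16^7 = cos(-14π/16) + i·sin(-14π/16) = -0.9239-0.3827i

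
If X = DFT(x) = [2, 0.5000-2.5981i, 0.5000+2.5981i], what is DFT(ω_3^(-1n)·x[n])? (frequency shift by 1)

Modulation property: DFT(ω_3^(-1n)·x[n]) = X[(k-1) mod 3], so circularly shift X by 1 positions.

X[k-1] = [0.5000+2.5981i, 2, 0.5000-2.5981i]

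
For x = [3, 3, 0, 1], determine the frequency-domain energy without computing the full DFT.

Parseval: Σ|x[n]|² = (1/N)Σ|X[k]|², so Σ|X[k]|² = N·Σ|x[n]|² = 4·19.0000

Σ|X[k]|² = N·Σ|x[n]|² = 4·19.0000 = 76.0000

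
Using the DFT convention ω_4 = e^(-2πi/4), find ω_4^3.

ω_4^3 = e^(-2πi·3/4)
= cos(-2π·3/4) + i·sin(-2π·3/4)
= cos(-6π/4) + i·sin(-6π/4)

ω_4^3 = cos(-6π/4) + i·sin(-6π/4) = 1i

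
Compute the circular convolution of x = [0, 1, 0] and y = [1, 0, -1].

(x ⊛ y)[n] = Σ(m=0 to 2) x[m] · y[(n-m) mod 3]

Computing each output sample:
(x ⊛ y)[0] = -1
(x ⊛ y)[1] = 1
(x ⊛ y)[2] = 0

x ⊛ y = [-1, 1, 0]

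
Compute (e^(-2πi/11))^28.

Since ω_11^11 = 1, powers reduce modulo 11.
28 mod 11 = 6
So ω_11^28 = ω_11^6 = e^(-2πi·6/11)

ω_11^28 = ω_11^6 = -0.9595+0.2817i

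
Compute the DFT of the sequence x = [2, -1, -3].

X[k] = Σ(n=0 to 2) x[n] · ω_3^(nk)
where ω_3 = e^(-2πi/3)

Computing each X[k]:
X[0] = -2
X[1] = 4.0000-1.7321i
X[2] = 4.0000+1.7321i

X = [-2, 4.0000-1.7321i, 4.0000+1.7321i]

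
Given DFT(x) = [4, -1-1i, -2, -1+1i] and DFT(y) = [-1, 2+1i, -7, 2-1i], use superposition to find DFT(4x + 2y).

By linearity: DFT(4x + 2y) = 4·DFT(x) + 2·DFT(y)
= 4·[4, -1-1i, -2, -1+1i] + 2·[-1, 2+1i, -7, 2-1i]

Computing element-wise:
Z[0] = 4·(4) + 2·(-1) = 14
Z[1] = 4·(-1-1i) + 2·(2+1i) = -2i
Z[2] = 4·(-2) + 2·(-7) = -22
Z[3] = 4·(-1+1i) + 2·(2-1i) = 2i

DFT(4x + 2y) = 4·X + 2·Y = [14, -2i, -22, 2i]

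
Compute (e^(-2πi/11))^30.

Since ω_11^11 = 1, powers reduce modulo 11.
30 mod 11 = 8
So ω_11^30 = ω_11^8 = e^(-2πi·8/11)

ω_11^30 = ω_11^8 = -0.1423+0.9898i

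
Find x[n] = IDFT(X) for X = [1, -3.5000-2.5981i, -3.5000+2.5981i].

x[n] = (1/3) Σ(k=0 to 2) X[k] · e^(2πikn/3)

Computing each x[n]:
x[0] = -2
x[1] = 3
x[2] = 0

x = [-2, 3, 0]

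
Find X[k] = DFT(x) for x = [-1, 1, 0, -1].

X[k] = Σ(n=0 to 3) x[n] · ω_4^(nk)
where ω_4 = e^(-2πi/4)

Computing each X[k]:
X[0] = -1
X[1] = -1-2i
X[2] = -1
X[3] = -1+2i

X = [-1, -1-2i, -1, -1+2i]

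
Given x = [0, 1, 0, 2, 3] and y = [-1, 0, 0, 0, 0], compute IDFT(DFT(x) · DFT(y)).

(x ⊛ y)[n] = Σ(m=0 to 4) x[m] · y[(n-m) mod 5]

Computing each output sample:
(x ⊛ y)[0] = 0
(x ⊛ y)[1] = -1
(x ⊛ y)[2] = 0
(x ⊛ y)[3] = -2
(x ⊛ y)[4] = -3

x ⊛ y = [0, -1, 0, -2, -3]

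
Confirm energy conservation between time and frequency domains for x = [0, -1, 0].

Time domain:
Σ|x[n]|² = |0|² + |-1|² + |0|² = 1.0000

Frequency domain:
(1/3)Σ|X[k]|² = (1/3)(|-1|² + |0.5000+0.8660i|² + |0.5000-0.8660i|²) = (1/3)·3.0000 = 1.0000

Both sides agree, confirming Parseval's theorem.

Σ|x[n]|² = (1/N)Σ|X[k]|² = 1.0000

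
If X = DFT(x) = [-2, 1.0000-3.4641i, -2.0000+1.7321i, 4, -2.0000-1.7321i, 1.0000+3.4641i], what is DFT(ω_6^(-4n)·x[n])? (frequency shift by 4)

Modulation property: DFT(ω_6^(-4n)·x[n]) = X[(k-4) mod 6], so circularly shift X by 4 positions.

X[k-4] = [-2.0000+1.7321i, 4, -2.0000-1.7321i, 1.0000+3.4641i, -2, 1.0000-3.4641i]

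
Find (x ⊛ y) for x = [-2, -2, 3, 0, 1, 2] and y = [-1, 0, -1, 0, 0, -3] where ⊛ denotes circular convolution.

(x ⊛ y)[n] = Σ(m=0 to 5) x[m] · y[(n-m) mod 6]

Computing each output sample:
(x ⊛ y)[0] = 7
(x ⊛ y)[1] = -9
(x ⊛ y)[2] = -1
(x ⊛ y)[3] = -1
(x ⊛ y)[4] = -10
(x ⊛ y)[5] = 4

x ⊛ y = [7, -9, -1, -1, -10, 4]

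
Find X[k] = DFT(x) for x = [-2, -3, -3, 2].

X[k] = Σ(n=0 to 3) x[n] · ω_4^(nk)
where ω_4 = e^(-2πi/4)

Computing each X[k]:
X[0] = -6
X[1] = 1+5i
X[2] = -4
X[3] = 1-5i

X = [-6, 1+5i, -4, 1-5i]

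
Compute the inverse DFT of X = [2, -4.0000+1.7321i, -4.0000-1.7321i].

x[n] = (1/3) Σ(k=0 to 2) X[k] · e^(2πikn/3)

Computing each x[n]:
x[0] = -2
x[1] = 1
x[2] = 3

x = [-2, 1, 3]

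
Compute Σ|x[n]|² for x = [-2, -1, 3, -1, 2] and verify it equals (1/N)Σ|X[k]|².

Time domain:
Σ|x[n]|² = |-2|² + |-1|² + |3|² + |-1|² + |2|² = 19.0000

Frequency domain:
(1/5)Σ|X[k]|² = (1/5)(|1|² + |-3.3090+0.5020i|² + |-2.1910+5.5676i|² + |-2.1910-5.5676i|² + |-3.3090-0.5020i|²) = (1/5)·95.0000 = 19.0000

Both sides agree, confirming Parseval's theorem.

Σ|x[n]|² = (1/N)Σ|X[k]|² = 19.0000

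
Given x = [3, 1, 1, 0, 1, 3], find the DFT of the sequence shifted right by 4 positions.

Time shift by 4: X_shifted[k] = ω_6^(4k) · X[k]
Shifted x = [1, 0, 1, 3, 3, 1]

DFT(x[n-4]) = [9, -3.5000+2.5981i, 1.5000-0.8660i, 1, 1.5000+0.8660i, -3.5000-2.5981i]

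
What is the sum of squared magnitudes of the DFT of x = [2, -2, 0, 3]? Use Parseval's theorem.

Parseval: Σ|x[n]|² = (1/N)Σ|X[k]|², so Σ|X[k]|² = N·Σ|x[n]|² = 4·17.0000

Σ|X[k]|² = N·Σ|x[n]|² = 4·17.0000 = 68.0000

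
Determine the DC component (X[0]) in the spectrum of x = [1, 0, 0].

X[0] = Σ(n=0 to 2) x[n] · ω_3^0 = Σ x[n]
= (1) + (0) + (0)

X[0] = 1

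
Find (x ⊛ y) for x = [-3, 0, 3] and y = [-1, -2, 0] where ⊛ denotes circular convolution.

(x ⊛ y)[n] = Σ(m=0 to 2) x[m] · y[(n-m) mod 3]

Computing each output sample:
(x ⊛ y)[0] = -3
(x ⊛ y)[1] = 6
(x ⊛ y)[2] = -3

x ⊛ y = [-3, 6, -3]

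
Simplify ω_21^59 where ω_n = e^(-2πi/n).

Since ω_21^21 = 1, powers reduce modulo 21.
59 mod 21 = 17
So ω_21^59 = ω_21^17 = e^(-2πi·17/21)

ω_21^59 = ω_21^17 = 0.3653+0.9309i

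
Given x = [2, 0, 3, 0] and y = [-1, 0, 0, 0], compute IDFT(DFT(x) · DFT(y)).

(x ⊛ y)[n] = Σ(m=0 to 3) x[m] · y[(n-m) mod 4]

Computing each output sample:
(x ⊛ y)[0] = -2
(x ⊛ y)[1] = 0
(x ⊛ y)[2] = -3
(x ⊛ y)[3] = 0

x ⊛ y = [-2, 0, -3, 0]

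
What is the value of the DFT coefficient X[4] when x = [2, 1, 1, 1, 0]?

X[4] = Σ(n=0 to 4) x[n] · ω_5^(4n) where ω_5 = e^(-2πi/5)
= (2)·ω_5^0 + (1)·ω_5^4 + (1)·ω_5^8 + (1)·ω_5^12 + (0)·ω_5^16

X[4] = 0.6910+0.9511i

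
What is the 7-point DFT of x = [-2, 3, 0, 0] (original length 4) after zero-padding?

Original 4-point DFT: [1, -2-3i, -5, -2+3i]
Zero-padded 7-point DFT provides frequency interpolation.

DFT_7([x, 0, ...]) = [1, -0.1295-2.3455i, -2.6676-2.9248i, -4.7029-1.3017i, -4.7029+1.3017i, -2.6676+2.9248i, -0.1295+2.3455i]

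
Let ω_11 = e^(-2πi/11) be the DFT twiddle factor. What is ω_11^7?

ω_11^7 = e^(-2πi·7/11)
= cos(-2π·7/11) + i·sin(-2π·7/11)
= cos(-14π/11) + i·sin(-14π/11)

ω_11^7 = cos(-14π/11) + i·sin(-14π/11) = -0.6549+0.7557i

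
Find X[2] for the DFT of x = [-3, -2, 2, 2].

X[2] = Σ(n=0 to 3) x[n] · ω_4^(2n) where ω_4 = e^(-2πi/4)
= (-3)·ω_4^0 + (-2)·ω_4^2 + (2)·ω_4^4 + (2)·ω_4^6

X[2] = -1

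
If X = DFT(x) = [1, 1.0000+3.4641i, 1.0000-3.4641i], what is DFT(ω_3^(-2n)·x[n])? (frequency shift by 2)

Modulation property: DFT(ω_3^(-2n)·x[n]) = X[(k-2) mod 3], so circularly shift X by 2 positions.

X[k-2] = [1.0000+3.4641i, 1.0000-3.4641i, 1]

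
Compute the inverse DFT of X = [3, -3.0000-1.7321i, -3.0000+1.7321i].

x[n] = (1/3) Σ(k=0 to 2) X[k] · e^(2πikn/3)

Computing each x[n]:
x[0] = -1
x[1] = 3
x[2] = 1

x = [-1, 3, 1]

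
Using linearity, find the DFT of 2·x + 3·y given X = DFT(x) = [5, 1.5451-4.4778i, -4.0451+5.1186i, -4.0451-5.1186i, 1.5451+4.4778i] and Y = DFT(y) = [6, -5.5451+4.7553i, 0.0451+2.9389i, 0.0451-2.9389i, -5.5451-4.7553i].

By linearity: DFT(2x + 3y) = 2·DFT(x) + 3·DFT(y)
= 2·[5, 1.5451-4.4778i, -4.0451+5.1186i, -4.0451-5.1186i, 1.5451+4.4778i] + 3·[6, -5.5451+4.7553i, 0.0451+2.9389i, 0.0451-2.9389i, -5.5451-4.7553i]

Computing element-wise:
Z[0] = 2·(5) + 3·(6) = 28
Z[1] = 2·(1.5451-4.4778i) + 3·(-5.5451+4.7553i) = -13.5451+5.3103i
Z[2] = 2·(-4.0451+5.1186i) + 3·(0.0451+2.9389i) = -7.9549+19.0539i
Z[3] = 2·(-4.0451-5.1186i) + 3·(0.0451-2.9389i) = -7.9549-19.0539i
Z[4] = 2·(1.5451+4.4778i) + 3·(-5.5451-4.7553i) = -13.5451-5.3103i

DFT(2x + 3y) = 2·X + 3·Y = [28, -13.5451+5.3103i, -7.9549+19.0539i, -7.9549-19.0539i, -13.5451-5.3103i]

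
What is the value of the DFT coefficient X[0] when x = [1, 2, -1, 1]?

X[0] = Σ(n=0 to 3) x[n] · ω_4^0 = Σ x[n]
= (1) + (2) + (-1) + (1)

X[0] = 3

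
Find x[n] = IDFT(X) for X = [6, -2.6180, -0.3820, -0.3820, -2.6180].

x[n] = (1/5) Σ(k=0 to 4) X[k] · e^(2πikn/5)

Computing each x[n]:
x[0] = 0
x[1] = 1
x[2] = 2
x[3] = 2
x[4] = 1

x = [0, 1, 2, 2, 1]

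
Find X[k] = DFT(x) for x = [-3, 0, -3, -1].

X[k] = Σ(n=0 to 3) x[n] · ω_4^(nk)
where ω_4 = e^(-2πi/4)

Computing each X[k]:
X[0] = -7
X[1] = -1i
X[2] = -5
X[3] = 1i

X = [-7, -1i, -5, 1i]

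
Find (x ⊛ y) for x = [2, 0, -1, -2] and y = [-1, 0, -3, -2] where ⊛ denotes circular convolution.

(x ⊛ y)[n] = Σ(m=0 to 3) x[m] · y[(n-m) mod 4]

Computing each output sample:
(x ⊛ y)[0] = 1
(x ⊛ y)[1] = 8
(x ⊛ y)[2] = -1
(x ⊛ y)[3] = -2

x ⊛ y = [1, 8, -1, -2]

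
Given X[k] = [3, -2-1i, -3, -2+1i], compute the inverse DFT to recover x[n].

x[n] = (1/4) Σ(k=0 to 3) X[k] · e^(2πikn/4)

Computing each x[n]:
x[0] = -1
x[1] = 2
x[2] = 1
x[3] = 1

x = [-1, 2, 1, 1]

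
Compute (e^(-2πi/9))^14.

Since ω_9^9 = 1, powers reduce modulo 9.
14 mod 9 = 5
So ω_9^14 = ω_9^5 = e^(-2πi·5/9)

ω_9^14 = ω_9^5 = -0.9397+0.3420i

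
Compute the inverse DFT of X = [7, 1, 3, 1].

x[n] = (1/4) Σ(k=0 to 3) X[k] · e^(2πikn/4)

Computing each x[n]:
x[0] = 3
x[1] = 1
x[2] = 2
x[3] = 1

x = [3, 1, 2, 1]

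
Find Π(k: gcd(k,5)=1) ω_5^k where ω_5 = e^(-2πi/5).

The primitive 5th roots of unity are ω_5^k for k coprime to 5: k ∈ {1, 2, 3, 4}
Their product equals the constant term of the cyclotomic polynomial Φ_5(x) up to sign.
For n ≥ 3, the product of all primitive nth roots of unity is 1. (For n=1 it is 1; for n=2 it is -1.)

1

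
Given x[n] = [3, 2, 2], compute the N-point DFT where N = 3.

X[k] = Σ(n=0 to 2) x[n] · ω_3^(nk)
where ω_3 = e^(-2πi/3)

Computing each X[k]:
X[0] = 7
X[1] = 1
X[2] = 1

X = [7, 1, 1]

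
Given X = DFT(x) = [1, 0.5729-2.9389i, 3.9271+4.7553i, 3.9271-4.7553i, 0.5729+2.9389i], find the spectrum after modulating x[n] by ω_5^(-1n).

Modulation property: DFT(ω_5^(-1n)·x[n]) = X[(k-1) mod 5], so circularly shift X by 1 positions.

X[k-1] = [0.5729+2.9389i, 1, 0.5729-2.9389i, 3.9271+4.7553i, 3.9271-4.7553i]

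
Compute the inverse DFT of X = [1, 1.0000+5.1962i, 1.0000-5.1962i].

x[n] = (1/3) Σ(k=0 to 2) X[k] · e^(2πikn/3)

Computing each x[n]:
x[0] = 1
x[1] = -3
x[2] = 3

x = [1, -3, 3]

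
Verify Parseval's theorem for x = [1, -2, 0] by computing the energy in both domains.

Time domain:
Σ|x[n]|² = |1|² + |-2|² + |0|² = 5.0000

Frequency domain:
(1/3)Σ|X[k]|² = (1/3)(|-1|² + |2.0000+1.7321i|² + |2.0000-1.7321i|²) = (1/3)·15.0000 = 5.0000

Both sides agree, confirming Parseval's theorem.

Σ|x[n]|² = (1/N)Σ|X[k]|² = 5.0000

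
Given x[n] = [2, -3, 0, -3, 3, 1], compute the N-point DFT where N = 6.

X[k] = Σ(n=0 to 5) x[n] · ω_6^(nk)
where ω_6 = e^(-2πi/6)

Computing each X[k]:
X[0] = 0
X[1] = 2.5000+6.0622i
X[2] = -1.5000+0.8660i
X[3] = 10
X[4] = -1.5000-0.8660i
X[5] = 2.5000-6.0622i

X = [0, 2.5000+6.0622i, -1.5000+0.8660i, 10, -1.5000-0.8660i, 2.5000-6.0622i]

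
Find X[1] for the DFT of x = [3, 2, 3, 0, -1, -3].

X[1] = Σ(n=0 to 5) x[n] · ω_6^(1n) where ω_6 = e^(-2πi/6)
= (3)·ω_6^0 + (2)·ω_6^1 + (3)·ω_6^2 + (0)·ω_6^3 + (-1)·ω_6^4 + (-3)·ω_6^5

X[1] = 1.5000-7.7942i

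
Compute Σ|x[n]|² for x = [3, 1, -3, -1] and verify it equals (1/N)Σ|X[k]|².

Time domain:
Σ|x[n]|² = |3|² + |1|² + |-3|² + |-1|² = 20.0000

Frequency domain:
(1/4)Σ|X[k]|² = (1/4)(|0|² + |6-2i|² + |0|² + |6+2i|²) = (1/4)·80.0000 = 20.0000

Both sides agree, confirming Parseval's theorem.

Σ|x[n]|² = (1/N)Σ|X[k]|² = 20.0000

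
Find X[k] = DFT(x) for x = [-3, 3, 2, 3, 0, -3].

X[k] = Σ(n=0 to 5) x[n] · ω_6^(nk)
where ω_6 = e^(-2πi/6)

Computing each X[k]:
X[0] = 2
X[1] = -7.0000-6.9282i
X[2] = -1.0000-3.4641i
X[3] = -4
X[4] = -1.0000+3.4641i
X[5] = -7.0000+6.9282i

X = [2, -7.0000-6.9282i, -1.0000-3.4641i, -4, -1.0000+3.4641i, -7.0000+6.9282i]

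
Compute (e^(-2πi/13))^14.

Since ω_13^13 = 1, powers reduce modulo 13.
14 mod 13 = 1
So ω_13^14 = ω_13^1 = e^(-2πi·1/13)

ω_13^14 = ω_13^1 = 0.8855-0.4647i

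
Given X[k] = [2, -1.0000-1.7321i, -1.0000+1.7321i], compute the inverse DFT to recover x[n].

x[n] = (1/3) Σ(k=0 to 2) X[k] · e^(2πikn/3)

Computing each x[n]:
x[0] = 0
x[1] = 2
x[2] = 0

x = [0, 2, 0]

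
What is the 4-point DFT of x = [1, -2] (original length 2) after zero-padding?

Original 2-point DFT: [-1, 3]
Zero-padded 4-point DFT provides frequency interpolation.

DFT_4([x, 0, ...]) = [-1, 1+2i, 3, 1-2i]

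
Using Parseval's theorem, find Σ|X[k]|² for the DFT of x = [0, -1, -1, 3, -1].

Parseval: Σ|x[n]|² = (1/N)Σ|X[k]|², so Σ|X[k]|² = N·Σ|x[n]|² = 5·12.0000

Σ|X[k]|² = N·Σ|x[n]|² = 5·12.0000 = 60.0000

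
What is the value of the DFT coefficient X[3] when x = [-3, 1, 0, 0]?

X[3] = Σ(n=0 to 3) x[n] · ω_4^(3n) where ω_4 = e^(-2πi/4)
= (-3)·ω_4^0 + (1)·ω_4^3 + (0)·ω_4^6 + (0)·ω_4^9

X[3] = -3+1i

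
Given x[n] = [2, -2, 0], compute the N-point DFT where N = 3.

X[k] = Σ(n=0 to 2) x[n] · ω_3^(nk)
where ω_3 = e^(-2πi/3)

Computing each X[k]:
X[0] = 0
X[1] = 3.0000+1.7321i
X[2] = 3.0000-1.7321i

X = [0, 3.0000+1.7321i, 3.0000-1.7321i]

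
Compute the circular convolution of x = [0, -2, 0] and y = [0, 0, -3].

(x ⊛ y)[n] = Σ(m=0 to 2) x[m] · y[(n-m) mod 3]

Computing each output sample:
(x ⊛ y)[0] = 6
(x ⊛ y)[1] = 0
(x ⊛ y)[2] = 0

x ⊛ y = [6, 0, 0]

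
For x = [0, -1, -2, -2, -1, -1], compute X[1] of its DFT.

X[1] = Σ(n=0 to 5) x[n] · ω_6^(1n) where ω_6 = e^(-2πi/6)
= (0)·ω_6^0 + (-1)·ω_6^1 + (-2)·ω_6^2 + (-2)·ω_6^3 + (-1)·ω_6^4 + (-1)·ω_6^5

X[1] = 2.5000+0.8660i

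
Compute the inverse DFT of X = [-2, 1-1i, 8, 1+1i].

x[n] = (1/4) Σ(k=0 to 3) X[k] · e^(2πikn/4)

Computing each x[n]:
x[0] = 2
x[1] = -2
x[2] = 1
x[3] = -3

x = [2, -2, 1, -3]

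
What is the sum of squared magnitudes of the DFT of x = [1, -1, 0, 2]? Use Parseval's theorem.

Parseval: Σ|x[n]|² = (1/N)Σ|X[k]|², so Σ|X[k]|² = N·Σ|x[n]|² = 4·6.0000

Σ|X[k]|² = N·Σ|x[n]|² = 4·6.0000 = 24.0000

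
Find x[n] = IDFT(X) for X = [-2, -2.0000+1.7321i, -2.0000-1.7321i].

x[n] = (1/3) Σ(k=0 to 2) X[k] · e^(2πikn/3)

Computing each x[n]:
x[0] = -2
x[1] = -1
x[2] = 1

x = [-2, -1, 1]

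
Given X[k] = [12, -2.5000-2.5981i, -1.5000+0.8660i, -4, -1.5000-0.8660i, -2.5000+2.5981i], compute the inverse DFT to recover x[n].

x[n] = (1/6) Σ(k=0 to 5) X[k] · e^(2πikn/6)

Computing each x[n]:
x[0] = 0
x[1] = 3
x[2] = 3
x[3] = 3
x[4] = 1
x[5] = 2

x = [0, 3, 3, 3, 1, 2]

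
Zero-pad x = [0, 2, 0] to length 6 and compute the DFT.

Original 3-point DFT: [2, -1.0000-1.7321i, -1.0000+1.7321i]
Zero-padded 6-point DFT provides frequency interpolation.

DFT_6([x, 0, ...]) = [2, 1.0000-1.7321i, -1.0000-1.7321i, -2, -1.0000+1.7321i, 1.0000+1.7321i]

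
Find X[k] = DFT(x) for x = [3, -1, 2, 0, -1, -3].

X[k] = Σ(n=0 to 5) x[n] · ω_6^(nk)
where ω_6 = e^(-2πi/6)

Computing each X[k]:
X[0] = 0
X[1] = 0.5000-4.3301i
X[2] = 4.5000+0.8660i
X[3] = 8
X[4] = 4.5000-0.8660i
X[5] = 0.5000+4.3301i

X = [0, 0.5000-4.3301i, 4.5000+0.8660i, 8, 4.5000-0.8660i, 0.5000+4.3301i]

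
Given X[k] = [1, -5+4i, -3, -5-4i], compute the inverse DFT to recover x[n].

x[n] = (1/4) Σ(k=0 to 3) X[k] · e^(2πikn/4)

Computing each x[n]:
x[0] = -3
x[1] = -1
x[2] = 2
x[3] = 3

x = [-3, -1, 2, 3]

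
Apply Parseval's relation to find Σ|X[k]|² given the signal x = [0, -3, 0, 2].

Parseval: Σ|x[n]|² = (1/N)Σ|X[k]|², so Σ|X[k]|² = N·Σ|x[n]|² = 4·13.0000

Σ|X[k]|² = N·Σ|x[n]|² = 4·13.0000 = 52.0000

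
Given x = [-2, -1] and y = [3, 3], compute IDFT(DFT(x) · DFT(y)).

(x ⊛ y)[n] = Σ(m=0 to 1) x[m] · y[(n-m) mod 2]

Computing each output sample:
(x ⊛ y)[0] = -9
(x ⊛ y)[1] = -9

x ⊛ y = [-9, -9]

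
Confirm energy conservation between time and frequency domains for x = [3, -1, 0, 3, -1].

Time domain:
Σ|x[n]|² = |3|² + |-1|² + |0|² + |3|² + |-1|² = 20.0000

Frequency domain:
(1/5)Σ|X[k]|² = (1/5)(|4|² + |-0.0451+1.7634i|² + |5.5451-2.8532i|² + |5.5451+2.8532i|² + |-0.0451-1.7634i|²) = (1/5)·100.0000 = 20.0000

Both sides agree, confirming Parseval's theorem.

Σ|x[n]|² = (1/N)Σ|X[k]|² = 20.0000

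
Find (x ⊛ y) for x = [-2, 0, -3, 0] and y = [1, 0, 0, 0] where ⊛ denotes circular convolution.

(x ⊛ y)[n] = Σ(m=0 to 3) x[m] · y[(n-m) mod 4]

Computing each output sample:
(x ⊛ y)[0] = -2
(x ⊛ y)[1] = 0
(x ⊛ y)[2] = -3
(x ⊛ y)[3] = 0

x ⊛ y = [-2, 0, -3, 0]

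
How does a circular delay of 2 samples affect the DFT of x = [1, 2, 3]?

Time shift by 2: X_shifted[k] = ω_3^(2k) · X[k]
Shifted x = [2, 3, 1]

DFT(x[n-2]) = [6, -1.7321i, 1.7321i]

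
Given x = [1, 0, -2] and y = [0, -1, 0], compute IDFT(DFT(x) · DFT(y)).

(x ⊛ y)[n] = Σ(m=0 to 2) x[m] · y[(n-m) mod 3]

Computing each output sample:
(x ⊛ y)[0] = 2
(x ⊛ y)[1] = -1
(x ⊛ y)[2] = 0

x ⊛ y = [2, -1, 0]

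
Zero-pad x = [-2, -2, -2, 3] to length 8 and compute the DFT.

Original 4-point DFT: [-3, 5i, -5, -5i]
Zero-padded 8-point DFT provides frequency interpolation.

DFT_8([x, 0, ...]) = [-3, -5.5355+1.2929i, 5i, 1.5355-2.7071i, -5, 1.5355+2.7071i, -5i, -5.5355-1.2929i]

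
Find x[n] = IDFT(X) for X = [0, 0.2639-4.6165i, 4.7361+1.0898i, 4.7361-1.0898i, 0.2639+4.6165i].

x[n] = (1/5) Σ(k=0 to 4) X[k] · e^(2πikn/5)

Computing each x[n]:
x[0] = 2
x[1] = 0
x[2] = 2
x[3] = -1
x[4] = -3

x = [2, 0, 2, -1, -3]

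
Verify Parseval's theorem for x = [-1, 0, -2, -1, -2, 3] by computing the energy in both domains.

Time domain:
Σ|x[n]|² = |-1|² + |0|² + |-2|² + |-1|² + |-2|² + |3|² = 19.0000

Frequency domain:
(1/6)Σ|X[k]|² = (1/6)(|-3|² + |3.5000+2.5981i|² + |-1.5000+2.5981i|² + |-7|² + |-1.5000-2.5981i|² + |3.5000-2.5981i|²) = (1/6)·114.0000 = 19.0000

Both sides agree, confirming Parseval's theorem.

Σ|x[n]|² = (1/N)Σ|X[k]|² = 19.0000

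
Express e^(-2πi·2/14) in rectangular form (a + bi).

ω_14^2 = e^(-2πi·2/14)
= cos(-2π·2/14) + i·sin(-2π·2/14)
= cos(-4π/14) + i·sin(-4π/14)

ω_14^2 = cos(-4π/14) + i·sin(-4π/14) = 0.6235-0.7818i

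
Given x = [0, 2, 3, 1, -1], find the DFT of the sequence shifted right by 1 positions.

Time shift by 1: X_shifted[k] = ω_5^(1k) · X[k]
Shifted x = [-1, 0, 2, 3, 1]

DFT(x[n-1]) = [5, -4.7361+1.5388i, -0.2639-0.3633i, -0.2639+0.3633i, -4.7361-1.5388i]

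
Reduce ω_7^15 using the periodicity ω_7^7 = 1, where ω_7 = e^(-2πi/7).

Since ω_7^7 = 1, powers reduce modulo 7.
15 mod 7 = 1
So ω_7^15 = ω_7^1 = e^(-2πi·1/7)

ω_7^15 = ω_7^1 = 0.6235-0.7818i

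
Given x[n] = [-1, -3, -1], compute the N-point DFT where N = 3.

X[k] = Σ(n=0 to 2) x[n] · ω_3^(nk)
where ω_3 = e^(-2πi/3)

Computing each X[k]:
X[0] = -5
X[1] = 1.0000+1.7321i
X[2] = 1.0000-1.7321i

X = [-5, 1.0000+1.7321i, 1.0000-1.7321i]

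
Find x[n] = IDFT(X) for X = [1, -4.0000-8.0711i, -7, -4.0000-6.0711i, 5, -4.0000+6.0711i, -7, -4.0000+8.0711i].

x[n] = (1/8) Σ(k=0 to 7) X[k] · e^(2πikn/8)

Computing each x[n]:
x[0] = -3
x[1] = 2
x[2] = 3
x[3] = 2
x[4] = 1
x[5] = -3
x[6] = 2
x[7] = -3

x = [-3, 2, 3, 2, 1, -3, 2, -3]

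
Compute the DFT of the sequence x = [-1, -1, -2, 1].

X[k] = Σ(n=0 to 3) x[n] · ω_4^(nk)
where ω_4 = e^(-2πi/4)

Computing each X[k]:
X[0] = -3
X[1] = 1+2i
X[2] = -3
X[3] = 1-2i

X = [-3, 1+2i, -3, 1-2i]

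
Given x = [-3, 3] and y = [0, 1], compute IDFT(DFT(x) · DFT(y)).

(x ⊛ y)[n] = Σ(m=0 to 1) x[m] · y[(n-m) mod 2]

Computing each output sample:
(x ⊛ y)[0] = 3
(x ⊛ y)[1] = -3

x ⊛ y = [3, -3]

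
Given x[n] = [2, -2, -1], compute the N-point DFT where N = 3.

X[k] = Σ(n=0 to 2) x[n] · ω_3^(nk)
where ω_3 = e^(-2πi/3)

Computing each X[k]:
X[0] = -1
X[1] = 3.5000+0.8660i
X[2] = 3.5000-0.8660i

X = [-1, 3.5000+0.8660i, 3.5000-0.8660i]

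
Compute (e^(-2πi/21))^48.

Since ω_21^21 = 1, powers reduce modulo 21.
48 mod 21 = 6
So ω_21^48 = ω_21^6 = e^(-2πi·6/21)

ω_21^48 = ω_21^6 = -0.2225-0.9749i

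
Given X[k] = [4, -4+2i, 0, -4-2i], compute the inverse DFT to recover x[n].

x[n] = (1/4) Σ(k=0 to 3) X[k] · e^(2πikn/4)

Computing each x[n]:
x[0] = -1
x[1] = 0
x[2] = 3
x[3] = 2

x = [-1, 0, 3, 2]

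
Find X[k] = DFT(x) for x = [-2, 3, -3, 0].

X[k] = Σ(n=0 to 3) x[n] · ω_4^(nk)
where ω_4 = e^(-2πi/4)

Computing each X[k]:
X[0] = -2
X[1] = 1-3i
X[2] = -8
X[3] = 1+3i

X = [-2, 1-3i, -8, 1+3i]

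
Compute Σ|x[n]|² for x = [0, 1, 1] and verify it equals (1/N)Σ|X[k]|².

Time domain:
Σ|x[n]|² = |0|² + |1|² + |1|² = 2.0000

Frequency domain:
(1/3)Σ|X[k]|² = (1/3)(|2|² + |-1|² + |-1|²) = (1/3)·6.0000 = 2.0000

Both sides agree, confirming Parseval's theorem.

Σ|x[n]|² = (1/N)Σ|X[k]|² = 2.0000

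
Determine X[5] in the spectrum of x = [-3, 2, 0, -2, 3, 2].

X[5] = Σ(n=0 to 5) x[n] · ω_6^(5n) where ω_6 = e^(-2πi/6)
= (-3)·ω_6^0 + (2)·ω_6^5 + (0)·ω_6^10 + (-2)·ω_6^15 + (3)·ω_6^20 + (2)·ω_6^25

X[5] = -0.5000-2.5981i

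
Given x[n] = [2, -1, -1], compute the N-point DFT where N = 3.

X[k] = Σ(n=0 to 2) x[n] · ω_3^(nk)
where ω_3 = e^(-2πi/3)

Computing each X[k]:
X[0] = 0
X[1] = 3
X[2] = 3

X = [0, 3, 3]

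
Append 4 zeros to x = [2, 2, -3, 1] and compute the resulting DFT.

Original 4-point DFT: [2, 5-1i, -4, 5+1i]
Zero-padded 8-point DFT provides frequency interpolation.

DFT_8([x, 0, ...]) = [2, 2.7071+0.8787i, 5-1i, 1.2929-5.1213i, -4, 1.2929+5.1213i, 5+1i, 2.7071-0.8787i]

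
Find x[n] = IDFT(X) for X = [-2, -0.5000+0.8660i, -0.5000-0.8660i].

x[n] = (1/3) Σ(k=0 to 2) X[k] · e^(2πikn/3)

Computing each x[n]:
x[0] = -1
x[1] = -1
x[2] = 0

x = [-1, -1, 0]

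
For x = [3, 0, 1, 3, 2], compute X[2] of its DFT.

X[2] = Σ(n=0 to 4) x[n] · ω_5^(2n) where ω_5 = e^(-2πi/5)
= (3)·ω_5^0 + (0)·ω_5^2 + (1)·ω_5^4 + (3)·ω_5^6 + (2)·ω_5^8

X[2] = 2.6180-0.7265i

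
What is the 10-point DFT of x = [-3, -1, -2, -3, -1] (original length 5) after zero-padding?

Original 5-point DFT: [-10, 0.4271-0.5878i, -2.9271+0.9511i, -2.9271-0.9511i, 0.4271+0.5878i]
Zero-padded 10-point DFT provides frequency interpolation.

DFT_10([x, 0, ...]) = [-10, -2.6910+5.9309i, 0.4271-0.5878i, -3.8090-1.0368i, -2.9271+0.9511i, -2, -2.9271-0.9511i, -3.8090+1.0368i, 0.4271+0.5878i, -2.6910-5.9309i]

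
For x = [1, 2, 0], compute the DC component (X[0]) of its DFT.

X[0] = Σ(n=0 to 2) x[n] · ω_3^0 = Σ x[n]
= (1) + (2) + (0)

X[0] = 3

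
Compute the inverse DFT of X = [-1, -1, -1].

x[n] = (1/3) Σ(k=0 to 2) X[k] · e^(2πikn/3)

Computing each x[n]:
x[0] = -1
x[1] = 0
x[2] = 0

x = [-1, 0, 0]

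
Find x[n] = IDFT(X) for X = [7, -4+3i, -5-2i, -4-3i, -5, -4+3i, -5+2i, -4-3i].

x[n] = (1/8) Σ(k=0 to 7) X[k] · e^(2πikn/8)

Computing each x[n]:
x[0] = -3
x[1] = 2
x[2] = 0
x[3] = 1
x[4] = 1
x[5] = 2
x[6] = 3
x[7] = 1

x = [-3, 2, 0, 1, 1, 2, 3, 1]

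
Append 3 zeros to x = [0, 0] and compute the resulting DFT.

Original 2-point DFT: [0, 0]
Zero-padded 5-point DFT provides frequency interpolation.

DFT_5([x, 0, ...]) = [0, 0, 0, 0, 0]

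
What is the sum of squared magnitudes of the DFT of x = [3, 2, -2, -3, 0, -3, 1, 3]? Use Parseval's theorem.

Parseval: Σ|x[n]|² = (1/N)Σ|X[k]|², so Σ|X[k]|² = N·Σ|x[n]|² = 8·45.0000

Σ|X[k]|² = N·Σ|x[n]|² = 8·45.0000 = 360.0000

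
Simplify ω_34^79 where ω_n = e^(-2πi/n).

Since ω_34^34 = 1, powers reduce modulo 34.
79 mod 34 = 11
So ω_34^79 = ω_34^11 = e^(-2πi·11/34)

ω_34^79 = ω_34^11 = -0.4457-0.8952i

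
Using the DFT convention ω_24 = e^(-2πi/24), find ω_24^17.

ω_24^17 = e^(-2πi·17/24)
= cos(-2π·17/24) + i·sin(-2π·17/24)
= cos(-34π/24) + i·sin(-34π/24)

ω_24^17 = cos(-34π/24) + i·sin(-34π/24) = -0.2588+0.9659i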